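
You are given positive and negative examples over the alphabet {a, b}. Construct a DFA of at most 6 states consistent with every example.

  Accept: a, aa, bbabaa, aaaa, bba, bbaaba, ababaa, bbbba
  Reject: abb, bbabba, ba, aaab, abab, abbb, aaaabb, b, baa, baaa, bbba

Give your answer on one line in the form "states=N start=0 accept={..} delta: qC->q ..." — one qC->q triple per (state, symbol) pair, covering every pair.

states=4 start=0 accept={0,3} delta: 0a->0 0b->1 1a->1 1b->2 2a->3 2b->1 3a->3 3b->0

Grow the machine one transition at a time. Run the examples from 0; the earliest place one falls off (shortest prefix, ties alphabetical) gets sent to the lowest-numbered state that keeps every Accept/Reject pair distinguishable — a pair clashes when both reach the same state with identical unread suffix — and to a fresh state only if none does.
a: 0a undefined. 0a->0: ok.
b: 0b undefined. 0b->0: no, a/abb meet in 0. Open state 1: 0b->1.
ba: 1a undefined. 1a->0: no, a/ba meet in 0. 1a->1: ok.
bb: 1b undefined. 1b->0: no, a/abb meet in 0. 1b->1: no, bbabaa/abb meet in 1. Open state 2: 1b->2.
bba: 2a undefined. 2a->0: no, a/bbabba meet in 0. 2a->1: no, bbabaa/ba meet in 1. 2a->2: no, bba/abb meet in 2. Open state 3: 2a->3.
bbb: 2b undefined. 2b->0: no, a/abbb meet in 0. 2b->1: ok.
bbaa: 3a undefined. 3a->0: no, bbaaba/ba meet in 1. 3a->1: no, ababaa/ba meet in 1. 3a->2: no, bbaaba/ba meet in 1. 3a->3: ok.
bbab: 3b undefined. 3b->0: ok.
All examples now run through 4 states with every (state, symbol) defined. Accept strings end in {0,3}, Reject strings end in {1,2}; accept={0,3}.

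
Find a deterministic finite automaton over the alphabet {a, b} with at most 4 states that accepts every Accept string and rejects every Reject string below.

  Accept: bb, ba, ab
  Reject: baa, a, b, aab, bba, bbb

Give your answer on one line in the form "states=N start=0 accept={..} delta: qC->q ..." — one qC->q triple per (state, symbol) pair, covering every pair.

states=2 start=0 accept={0} delta: 0a->1 0b->1 1a->0 1b->0

Fold the examples into a partial DFA from state 0: repeatedly fix the first undefined (state, symbol) met by the shortest-then-alphabetical prefix, trying targets in increasing order and rejecting any under which an Accept and a Reject string meet in one state with the same remainder; add a state when all current targets are rejected. Accepting states are where Accept strings end.
a: 0a undefined. 0a->0: no, ab/b meet in 0 with "b" left. Open state 1: 0a->1.
b: 0b undefined. 0b->0: no, bb/b meet in 0. 0b->1: ok.
aa: 1a undefined. 1a->0: ok.
ab: 1b undefined. 1b->0: ok.
All examples now run through 2 states with every (state, symbol) defined. Accept strings end in {0}, Reject strings end in {1}; accept={0}.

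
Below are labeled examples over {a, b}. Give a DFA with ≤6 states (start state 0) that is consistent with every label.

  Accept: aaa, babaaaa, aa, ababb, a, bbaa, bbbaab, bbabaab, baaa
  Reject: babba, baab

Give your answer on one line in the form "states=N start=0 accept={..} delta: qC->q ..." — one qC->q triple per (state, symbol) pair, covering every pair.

states=4 start=0 accept={0,2} delta: 0a->0 0b->1 1a->0 1b->2 2a->3 2b->2 3a->2 3b->2

Grow the machine one transition at a time. Run the examples from 0; the earliest place one falls off (shortest prefix, ties alphabetical) gets sent to the lowest-numbered state that keeps every Accept/Reject pair distinguishable — a pair clashes when both reach the same state with identical unread suffix — and to a fresh state only if none does.
a: 0a undefined. 0a->0: ok.
b: 0b undefined. 0b->0: no, aaa/babba meet in 0. Open state 1: 0b->1.
ba: 1a undefined. 1a->0: ok.
bb: 1b undefined. 1b->0: no, aaa/babba meet in 0. 1b->1: no, aaa/babba meet in 0. Open state 2: 1b->2.
bba: 2a undefined. 2a->0: no, aaa/babba meet in 0. 2a->1: no, bbabaab/babba meet in 1. 2a->2: no, ababb/babba meet in 2. Open state 3: 2a->3.
bbb: 2b undefined. 2b->0: no, bbbaab/baab meet in 1. 2b->1: no, bbbaab/baab meet in 1. 2b->2: ok.
bbaa: 3a undefined. 3a->0: no, bbbaab/baab meet in 1. 3a->1: no, bbaa/baab meet in 1. 3a->2: ok.
bbab: 3b undefined. 3b->0: no, bbabaab/baab meet in 1. 3b->1: no, bbabaab/baab meet in 1. 3b->2: ok.
All examples now run through 4 states with every (state, symbol) defined. Accept strings end in {0,2}, Reject strings end in {1,3}; accept={0,2}.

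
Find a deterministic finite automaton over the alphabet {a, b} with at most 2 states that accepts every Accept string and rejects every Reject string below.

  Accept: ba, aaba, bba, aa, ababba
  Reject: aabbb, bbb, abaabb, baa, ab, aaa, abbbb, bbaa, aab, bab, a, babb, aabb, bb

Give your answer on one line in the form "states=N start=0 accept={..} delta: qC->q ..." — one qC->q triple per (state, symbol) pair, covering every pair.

Fold the examples into a partial DFA from state 0: repeatedly fix the first undefined (state, symbol) met by the shortest-then-alphabetical prefix, trying targets in increasing order and rejecting any under which an Accept and a Reject string meet in one state with the same remainder; add a state when all current targets are rejected. Accepting states are where Accept strings end.
a: 0a undefined. 0a->0: no, aa/aaa meet in 0. Open state 1: 0a->1.
b: 0b undefined. 0b->0: no, ba/a meet in 1. 0b->1: ok.
aa: 1a undefined. 1a->0: ok.
ab: 1b undefined. 1b->0: no, ba/abaabb meet in 0. 1b->1: ok.
All examples now run through 2 states with every (state, symbol) defined. Accept strings end in {0}, Reject strings end in {1}; accept={0}.

states=2 start=0 accept={0} delta: 0a->1 0b->1 1a->0 1b->1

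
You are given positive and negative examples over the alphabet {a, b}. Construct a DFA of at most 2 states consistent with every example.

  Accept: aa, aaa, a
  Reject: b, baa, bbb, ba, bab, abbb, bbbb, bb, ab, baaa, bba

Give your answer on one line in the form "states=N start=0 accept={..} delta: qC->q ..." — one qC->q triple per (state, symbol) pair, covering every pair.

states=2 start=0 accept={0} delta: 0a->0 0b->1 1a->1 1b->1

State merging on the prefix tree: take the shortest (then alphabetical) example prefix whose next move is undefined and point that move at state 0, else 1, else 2, ...; a target is out if some Accept/Reject pair would then sit in one state with the same input left (inseparable). If every existing state is out, open a new one.
a: 0a undefined. 0a->0: ok.
b: 0b undefined. 0b->0: no, aa/b meet in 0. Open state 1: 0b->1.
ba: 1a undefined. 1a->0: no, aa/baa meet in 0. 1a->1: ok.
bb: 1b undefined. 1b->0: no, aa/bab meet in 0. 1b->1: ok.
All examples now run through 2 states with every (state, symbol) defined. Accept strings end in {0}, Reject strings end in {1}; accept={0}.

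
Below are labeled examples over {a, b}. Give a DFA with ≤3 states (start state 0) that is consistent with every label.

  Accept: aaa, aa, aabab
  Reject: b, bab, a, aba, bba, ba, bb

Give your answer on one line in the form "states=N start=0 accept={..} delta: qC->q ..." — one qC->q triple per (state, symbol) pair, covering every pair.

Fold the examples into a partial DFA from state 0: repeatedly fix the first undefined (state, symbol) met by the shortest-then-alphabetical prefix, trying targets in increasing order and rejecting any under which an Accept and a Reject string meet in one state with the same remainder; add a state when all current targets are rejected. Accepting states are where Accept strings end.
a: 0a undefined. 0a->0: no, aaa/a meet in 0. Open state 1: 0a->1.
b: 0b undefined. 0b->0: ok.
aa: 1a undefined. 1a->0: no, aaa/a meet in 1. 1a->1: no, aaa/a meet in 1. Open state 2: 1a->2.
ab: 1b undefined. 1b->0: ok.
aaa: 2a undefined. 2a->0: no, aaa/b meet in 0. 2a->1: no, aaa/a meet in 1. 2a->2: ok.
aab: 2b undefined. 2b->0: no, aabab/b meet in 0. 2b->1: no, aabab/a meet in 1. 2b->2: ok.
All examples now run through 3 states with every (state, symbol) defined. Accept strings end in {2}, Reject strings end in {0,1}; accept={2}.

states=3 start=0 accept={2} delta: 0a->1 0b->0 1a->2 1b->0 2a->2 2b->2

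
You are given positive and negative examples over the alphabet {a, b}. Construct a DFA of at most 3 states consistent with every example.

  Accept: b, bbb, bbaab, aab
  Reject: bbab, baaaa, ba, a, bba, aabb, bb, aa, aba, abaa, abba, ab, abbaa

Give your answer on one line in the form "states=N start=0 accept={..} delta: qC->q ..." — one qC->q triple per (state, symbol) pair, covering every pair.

states=3 start=0 accept={2} delta: 0a->1 0b->2 1a->0 1b->0 2a->0 2b->0

State merging on the prefix tree: take the shortest (then alphabetical) example prefix whose next move is undefined and point that move at state 0, else 1, else 2, ...; a target is out if some Accept/Reject pair would then sit in one state with the same input left (inseparable). If every existing state is out, open a new one.
a: 0a undefined. 0a->0: no, b/ab meet in 0 with "b" left. Open state 1: 0a->1.
b: 0b undefined. 0b->0: no, b/bb meet in 0. 0b->1: no, b/a meet in 1. Open state 2: 0b->2.
aa: 1a undefined. 1a->0: ok.
ab: 1b undefined. 1b->0: ok.
ba: 2a undefined. 2a->0: ok.
bb: 2b undefined. 2b->0: ok.
All examples now run through 3 states with every (state, symbol) defined. Accept strings end in {2}, Reject strings end in {0,1}; accept={2}.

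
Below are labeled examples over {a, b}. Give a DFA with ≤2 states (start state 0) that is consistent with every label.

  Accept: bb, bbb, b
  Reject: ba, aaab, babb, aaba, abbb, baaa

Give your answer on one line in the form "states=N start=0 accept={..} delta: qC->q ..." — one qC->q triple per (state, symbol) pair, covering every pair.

states=2 start=0 accept={0} delta: 0a->1 0b->0 1a->0 1b->1

Fold the examples into a partial DFA from state 0: repeatedly fix the first undefined (state, symbol) met by the shortest-then-alphabetical prefix, trying targets in increasing order and rejecting any under which an Accept and a Reject string meet in one state with the same remainder; add a state when all current targets are rejected. Accepting states are where Accept strings end.
a: 0a undefined. 0a->0: no, bbb/abbb meet in 0 with "bbb" left. Open state 1: 0a->1.
b: 0b undefined. 0b->0: ok.
aa: 1a undefined. 1a->0: ok.
ab: 1b undefined. 1b->0: no, bb/aaab meet in 0. 1b->1: ok.
All examples now run through 2 states with every (state, symbol) defined. Accept strings end in {0}, Reject strings end in {1}; accept={0}.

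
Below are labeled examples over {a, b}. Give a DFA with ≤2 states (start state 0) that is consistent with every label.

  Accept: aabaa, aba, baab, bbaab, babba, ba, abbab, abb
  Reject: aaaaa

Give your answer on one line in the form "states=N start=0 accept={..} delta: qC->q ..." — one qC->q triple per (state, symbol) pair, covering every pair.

states=2 start=0 accept={1} delta: 0a->0 0b->1 1a->1 1b->1

Grow the machine one transition at a time. Run the examples from 0; the earliest place one falls off (shortest prefix, ties alphabetical) gets sent to the lowest-numbered state that keeps every Accept/Reject pair distinguishable — a pair clashes when both reach the same state with identical unread suffix — and to a fresh state only if none does.
a: 0a undefined. 0a->0: ok.
b: 0b undefined. 0b->0: no, aabaa/aaaaa meet in 0. Open state 1: 0b->1.
ba: 1a undefined. 1a->0: no, aabaa/aaaaa meet in 0. 1a->1: ok.
bb: 1b undefined. 1b->0: no, baab/aaaaa meet in 0. 1b->1: ok.
All examples now run through 2 states with every (state, symbol) defined. Accept strings end in {1}, Reject strings end in {0}; accept={1}.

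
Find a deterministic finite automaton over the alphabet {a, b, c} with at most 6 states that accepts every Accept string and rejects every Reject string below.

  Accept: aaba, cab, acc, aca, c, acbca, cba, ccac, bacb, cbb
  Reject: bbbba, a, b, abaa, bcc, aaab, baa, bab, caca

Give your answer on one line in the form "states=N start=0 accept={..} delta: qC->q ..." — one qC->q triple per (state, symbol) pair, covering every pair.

states=5 start=0 accept={2,3,4} delta: 0a->0 0b->1 0c->2 1a->3 1b->0 1c->1 2a->2 2b->4 2c->3 3a->0 3b->0 3c->2 4a->2 4b->2 4c->1

Fold the examples into a partial DFA from state 0: repeatedly fix the first undefined (state, symbol) met by the shortest-then-alphabetical prefix, trying targets in increasing order and rejecting any under which an Accept and a Reject string meet in one state with the same remainder; add a state when all current targets are rejected. Accepting states are where Accept strings end.
a: 0a undefined. 0a->0: ok.
b: 0b undefined. 0b->0: no, aaba/bbbba meet in 0. Open state 1: 0b->1.
c: 0c undefined. 0c->0: no, cab/b meet in 1. 0c->1: no, cab/bab meet in 1 with "ab" left. Open state 2: 0c->2.
ba: 1a undefined. 1a->0: no, aaba/a meet in 0. 1a->1: no, aaba/b meet in 1. 1a->2: no, aca/abaa meet in 2 with "a" left. Open state 3: 1a->3.
bb: 1b undefined. 1b->0: ok.
bc: 1c undefined. 1c->0: no, c/bcc meet in 2. 1c->1: ok.
ca: 2a undefined. 2a->0: no, cab/b meet in 1. 2a->1: no, aaba/caca meet in 3. 2a->2: ok.
cb: 2b undefined. 2b->0: no, cab/bbbba meet in 0. 2b->1: no, cab/b meet in 1. 2b->2: no, acbca/caca meet in 2 with "ca" left. 2b->3: no, cba/abaa meet in 3 with "a" left. Open state 4: 2b->4.
cc: 2c undefined. 2c->0: no, acc/bbbba meet in 0. 2c->1: no, aaba/caca meet in 3. 2c->2: no, acc/caca meet in 2. 2c->3: ok.
baa: 3a undefined. 3a->0: ok.
bab: 3b undefined. 3b->0: ok.
bac: 3c undefined. 3c->0: no, bacb/b meet in 1. 3c->1: no, bacb/bbbba meet in 0. 3c->2: ok.
cba: 4a undefined. 4a->0: no, cba/bbbba meet in 0. 4a->1: no, cba/b meet in 1. 4a->2: ok.
cbb: 4b undefined. 4b->0: no, cbb/bbbba meet in 0. 4b->1: no, cbb/b meet in 1. 4b->2: ok.
acbc: 4c undefined. 4c->0: no, acbca/bbbba meet in 0. 4c->1: ok.
All examples now run through 5 states with every (state, symbol) defined. Accept strings end in {2,3,4}, Reject strings end in {0,1}; accept={2,3,4}.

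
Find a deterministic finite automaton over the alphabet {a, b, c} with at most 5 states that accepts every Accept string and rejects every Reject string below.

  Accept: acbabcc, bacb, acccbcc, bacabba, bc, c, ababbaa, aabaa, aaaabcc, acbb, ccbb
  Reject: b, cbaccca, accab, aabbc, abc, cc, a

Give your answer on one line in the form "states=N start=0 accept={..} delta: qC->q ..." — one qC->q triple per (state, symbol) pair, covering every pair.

Fold the examples into a partial DFA from state 0: repeatedly fix the first undefined (state, symbol) met by the shortest-then-alphabetical prefix, trying targets in increasing order and rejecting any under which an Accept and a Reject string meet in one state with the same remainder; add a state when all current targets are rejected. Accepting states are where Accept strings end.
a: 0a undefined. 0a->0: no, bc/abc meet in 0 with "bc" left. Open state 1: 0a->1.
b: 0b undefined. 0b->0: ok.
c: 0c undefined. 0c->0: no, bc/b meet in 0. 0c->1: no, bc/a meet in 1. Open state 2: 0c->2.
aa: 1a undefined. 1a->0: no, bc/aabbc meet in 2. 1a->1: ok.
ab: 1b undefined. 1b->0: no, bc/aabbc meet in 2. 1b->1: no, ababbaa/a meet in 1. 1b->2: ok.
ac: 1c undefined. 1c->0: no, bacb/b meet in 0. 1c->1: no, bacb/accab meet in 2. 1c->2: ok.
cb: 2b undefined. 2b->0: no, bacb/b meet in 0. 2b->1: no, bacb/a meet in 1. 2b->2: ok.
cc: 2c undefined. 2c->0: no, bacb/accab meet in 2. 2c->1: no, bacb/accab meet in 2. 2c->2: no, bacb/aabbc meet in 2. Open state 3: 2c->3.
aba: 2a undefined. 2a->0: no, acbabcc/aabbc meet in 3. 2a->1: no, bacabba/a meet in 1. 2a->2: ok.
ccb: 3b undefined. 3b->0: no, ccbb/b meet in 0. 3b->1: ok.
acca: 3a undefined. 3a->0: ok.
accc: 3c undefined. 3c->0: no, acbabcc/b meet in 0. 3c->1: no, acbabcc/a meet in 1. 3c->2: ok.
All examples now run through 4 states with every (state, symbol) defined. Accept strings end in {2}, Reject strings end in {0,1,3}; accept={2}.

states=4 start=0 accept={2} delta: 0a->1 0b->0 0c->2 1a->1 1b->2 1c->2 2a->2 2b->2 2c->3 3a->0 3b->1 3c->2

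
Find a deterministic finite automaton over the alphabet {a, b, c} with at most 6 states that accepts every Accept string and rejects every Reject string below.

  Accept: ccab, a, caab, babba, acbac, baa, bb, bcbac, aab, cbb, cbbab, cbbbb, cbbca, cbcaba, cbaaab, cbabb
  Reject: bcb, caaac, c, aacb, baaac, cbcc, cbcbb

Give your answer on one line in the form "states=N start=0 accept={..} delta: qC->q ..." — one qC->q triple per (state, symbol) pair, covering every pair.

states=4 start=0 accept={0} delta: 0a->0 0b->0 0c->1 1a->0 1b->2 1c->0 2a->1 2b->0 2c->3 3a->0 3b->1 3c->1

State merging on the prefix tree: take the shortest (then alphabetical) example prefix whose next move is undefined and point that move at state 0, else 1, else 2, ...; a target is out if some Accept/Reject pair would then sit in one state with the same input left (inseparable). If every existing state is out, open a new one.
a: 0a undefined. 0a->0: ok.
b: 0b undefined. 0b->0: ok.
c: 0c undefined. 0c->0: no, ccab/bcb meet in 0. Open state 1: 0c->1.
ca: 1a undefined. 1a->0: ok.
cb: 1b undefined. 1b->0: no, a/bcb meet in 0. 1b->1: no, acbac/bcb meet in 1. Open state 2: 1b->2.
cc: 1c undefined. 1c->0: ok.
cba: 2a undefined. 2a->0: no, acbac/caaac meet in 1. 2a->1: ok.
cbb: 2b undefined. 2b->0: ok.
cbc: 2c undefined. 2c->0: no, ccab/cbcbb meet in 0. 2c->1: no, ccab/cbcc meet in 0. 2c->2: no, ccab/cbcbb meet in 0. Open state 3: 2c->3.
cbca: 3a undefined. 3a->0: ok.
cbcb: 3b undefined. 3b->0: no, ccab/cbcbb meet in 0. 3b->1: ok.
cbcc: 3c undefined. 3c->0: no, ccab/cbcc meet in 0. 3c->1: ok.
All examples now run through 4 states with every (state, symbol) defined. Accept strings end in {0}, Reject strings end in {1,2}; accept={0}.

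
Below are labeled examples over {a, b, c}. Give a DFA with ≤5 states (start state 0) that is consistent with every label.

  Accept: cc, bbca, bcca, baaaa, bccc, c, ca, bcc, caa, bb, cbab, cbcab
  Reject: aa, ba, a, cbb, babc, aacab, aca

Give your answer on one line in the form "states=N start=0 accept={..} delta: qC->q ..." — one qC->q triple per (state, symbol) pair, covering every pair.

State merging on the prefix tree: take the shortest (then alphabetical) example prefix whose next move is undefined and point that move at state 0, else 1, else 2, ...; a target is out if some Accept/Reject pair would then sit in one state with the same input left (inseparable). If every existing state is out, open a new one.
a: 0a undefined. 0a->0: no, ca/aca meet in 0 with "ca" left. Open state 1: 0a->1.
b: 0b undefined. 0b->0: ok.
c: 0c undefined. 0c->0: no, cc/cbb meet in 0. 0c->1: no, bbca/aa meet in 1 with "a" left. Open state 2: 0c->2.
aa: 1a undefined. 1a->0: no, baaaa/aa meet in 0. 1a->1: no, baaaa/aa meet in 1. 1a->2: no, c/aa meet in 2. Open state 3: 1a->3.
ac: 1c undefined. 1c->0: ok.
ca: 2a undefined. 2a->0: no, caa/ba meet in 1. 2a->1: no, bbca/ba meet in 1. 2a->2: ok.
cb: 2b undefined. 2b->0: no, bb/cbb meet in 0. 2b->1: no, cbcab/cbb meet in 1 with "b" left. 2b->2: no, bbca/cbb meet in 2. 2b->3: no, cbcab/aacab meet in 3 with "cab" left. Open state 4: 2b->4.
cc: 2c undefined. 2c->0: no, bcca/ba meet in 1. 2c->1: no, cc/ba meet in 1. 2c->2: ok.
aac: 3c undefined. 3c->0: ok.
bab: 1b undefined. 1b->0: no, cc/babc meet in 2. 1b->1: no, bb/babc meet in 0. 1b->2: no, cc/babc meet in 2. 1b->3: no, bb/babc meet in 0. 1b->4: ok.
cba: 4a undefined. 4a->0: ok.
cbb: 4b undefined. 4b->0: no, bb/cbb meet in 0. 4b->1: ok.
cbc: 4c undefined. 4c->0: no, bb/babc meet in 0. 4c->1: ok.
baaa: 3a undefined. 3a->0: no, baaaa/ba meet in 1. 3a->1: no, baaaa/aa meet in 3. 3a->2: ok.
cbcab: 3b undefined. 3b->0: ok.
All examples now run through 5 states with every (state, symbol) defined. Accept strings end in {0,2}, Reject strings end in {1,3,4}; accept={0,2}.

states=5 start=0 accept={0,2} delta: 0a->1 0b->0 0c->2 1a->3 1b->4 1c->0 2a->2 2b->4 2c->2 3a->2 3b->0 3c->0 4a->0 4b->1 4c->1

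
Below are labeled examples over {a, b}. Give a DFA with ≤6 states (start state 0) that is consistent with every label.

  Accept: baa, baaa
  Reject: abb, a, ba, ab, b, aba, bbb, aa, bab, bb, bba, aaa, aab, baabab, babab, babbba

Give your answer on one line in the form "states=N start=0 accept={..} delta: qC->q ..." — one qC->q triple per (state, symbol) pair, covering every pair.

states=4 start=0 accept={3} delta: 0a->0 0b->1 1a->2 1b->0 2a->3 2b->0 3a->3 3b->0

Grow the machine one transition at a time. Run the examples from 0; the earliest place one falls off (shortest prefix, ties alphabetical) gets sent to the lowest-numbered state that keeps every Accept/Reject pair distinguishable — a pair clashes when both reach the same state with identical unread suffix — and to a fresh state only if none does.
a: 0a undefined. 0a->0: ok.
b: 0b undefined. 0b->0: no, baa/abb meet in 0. Open state 1: 0b->1.
ba: 1a undefined. 1a->0: no, baa/a meet in 0. 1a->1: no, baa/ba meet in 1. Open state 2: 1a->2.
bb: 1b undefined. 1b->0: ok.
baa: 2a undefined. 2a->0: no, baa/abb meet in 0. 2a->1: no, baa/ab meet in 1. 2a->2: no, baa/ba meet in 2. Open state 3: 2a->3.
bab: 2b undefined. 2b->0: ok.
baaa: 3a undefined. 3a->0: no, baaa/abb meet in 0. 3a->1: no, baaa/ab meet in 1. 3a->2: no, baaa/ba meet in 2. 3a->3: ok.
baab: 3b undefined. 3b->0: ok.
All examples now run through 4 states with every (state, symbol) defined. Accept strings end in {3}, Reject strings end in {0,1,2}; accept={3}.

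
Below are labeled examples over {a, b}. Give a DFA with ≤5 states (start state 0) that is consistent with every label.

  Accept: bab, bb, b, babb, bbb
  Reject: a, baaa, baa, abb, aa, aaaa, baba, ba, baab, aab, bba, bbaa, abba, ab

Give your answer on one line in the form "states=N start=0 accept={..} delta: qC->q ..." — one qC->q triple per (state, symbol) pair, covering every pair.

states=3 start=0 accept={2} delta: 0a->1 0b->2 1a->1 1b->1 2a->0 2b->2

State merging on the prefix tree: take the shortest (then alphabetical) example prefix whose next move is undefined and point that move at state 0, else 1, else 2, ...; a target is out if some Accept/Reject pair would then sit in one state with the same input left (inseparable). If every existing state is out, open a new one.
a: 0a undefined. 0a->0: no, bb/abb meet in 0 with "bb" left. Open state 1: 0a->1.
b: 0b undefined. 0b->0: no, bab/ab meet in 1 with "b" left. 0b->1: no, bab/aab meet in 1 with "ab" left. Open state 2: 0b->2.
aa: 1a undefined. 1a->0: no, b/aab meet in 2. 1a->1: ok.
ab: 1b undefined. 1b->0: no, b/abb meet in 2. 1b->1: ok.
ba: 2a undefined. 2a->0: ok.
bb: 2b undefined. 2b->0: no, bb/baba meet in 0. 2b->1: no, bb/a meet in 1. 2b->2: ok.
All examples now run through 3 states with every (state, symbol) defined. Accept strings end in {2}, Reject strings end in {0,1}; accept={2}.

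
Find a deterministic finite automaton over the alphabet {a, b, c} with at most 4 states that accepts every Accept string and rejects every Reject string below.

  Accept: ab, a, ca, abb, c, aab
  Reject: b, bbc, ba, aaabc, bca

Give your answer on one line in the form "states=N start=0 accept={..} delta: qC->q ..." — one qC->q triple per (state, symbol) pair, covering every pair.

State merging on the prefix tree: take the shortest (then alphabetical) example prefix whose next move is undefined and point that move at state 0, else 1, else 2, ...; a target is out if some Accept/Reject pair would then sit in one state with the same input left (inseparable). If every existing state is out, open a new one.
a: 0a undefined. 0a->0: no, ab/b meet in 0 with "b" left. Open state 1: 0a->1.
b: 0b undefined. 0b->0: no, a/ba meet in 1. 0b->1: no, a/b meet in 1. Open state 2: 0b->2.
c: 0c undefined. 0c->0: ok.
aa: 1a undefined. 1a->0: no, aab/b meet in 2. 1a->1: ok.
ab: 1b undefined. 1b->0: no, ab/aaabc meet in 0. 1b->1: ok.
ba: 2a undefined. 2a->0: no, c/ba meet in 0. 2a->1: no, ab/ba meet in 1. 2a->2: ok.
bb: 2b undefined. 2b->0: no, c/bbc meet in 0. 2b->1: ok.
bc: 2c undefined. 2c->0: no, ab/bca meet in 1. 2c->1: no, ab/bca meet in 1. 2c->2: ok.
bbc: 1c undefined. 1c->0: no, c/bbc meet in 0. 1c->1: no, ab/bbc meet in 1. 1c->2: ok.
All examples now run through 3 states with every (state, symbol) defined. Accept strings end in {0,1}, Reject strings end in {2}; accept={0,1}.

states=3 start=0 accept={0,1} delta: 0a->1 0b->2 0c->0 1a->1 1b->1 1c->2 2a->2 2b->1 2c->2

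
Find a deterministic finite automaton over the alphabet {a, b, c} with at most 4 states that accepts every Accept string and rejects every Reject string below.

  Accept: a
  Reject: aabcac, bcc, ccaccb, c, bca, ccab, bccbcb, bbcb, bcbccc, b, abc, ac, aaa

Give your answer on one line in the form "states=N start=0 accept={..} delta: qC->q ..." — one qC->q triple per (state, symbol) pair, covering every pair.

Fold the examples into a partial DFA from state 0: repeatedly fix the first undefined (state, symbol) met by the shortest-then-alphabetical prefix, trying targets in increasing order and rejecting any under which an Accept and a Reject string meet in one state with the same remainder; add a state when all current targets are rejected. Accepting states are where Accept strings end.
a: 0a undefined. 0a->0: no, a/aaa meet in 0. Open state 1: 0a->1.
b: 0b undefined. 0b->0: ok.
c: 0c undefined. 0c->0: no, a/bca meet in 1. 0c->1: no, a/c meet in 1. Open state 2: 0c->2.
aa: 1a undefined. 1a->0: no, a/aaa meet in 1. 1a->1: no, a/aaa meet in 1. 1a->2: ok.
ab: 1b undefined. 1b->0: ok.
ac: 1c undefined. 1c->0: ok.
cc: 2c undefined. 2c->0: ok.
aaa: 2a undefined. 2a->0: ok.
aab: 2b undefined. 2b->0: ok.
All examples now run through 3 states with every (state, symbol) defined. Accept strings end in {1}, Reject strings end in {0,2}; accept={1}.

states=3 start=0 accept={1} delta: 0a->1 0b->0 0c->2 1a->2 1b->0 1c->0 2a->0 2b->0 2c->0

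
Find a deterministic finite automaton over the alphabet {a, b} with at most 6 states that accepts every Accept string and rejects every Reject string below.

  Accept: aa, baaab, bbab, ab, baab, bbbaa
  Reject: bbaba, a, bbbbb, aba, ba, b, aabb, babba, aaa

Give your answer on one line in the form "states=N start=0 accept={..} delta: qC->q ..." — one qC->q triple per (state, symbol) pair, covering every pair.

Grow the machine one transition at a time. Run the examples from 0; the earliest place one falls off (shortest prefix, ties alphabetical) gets sent to the lowest-numbered state that keeps every Accept/Reject pair distinguishable — a pair clashes when both reach the same state with identical unread suffix — and to a fresh state only if none does.
a: 0a undefined. 0a->0: no, aa/a meet in 0. Open state 1: 0a->1.
b: 0b undefined. 0b->0: ok.
aa: 1a undefined. 1a->0: no, aa/bbbbb meet in 0. 1a->1: no, aa/a meet in 1. Open state 2: 1a->2.
ab: 1b undefined. 1b->0: no, bbab/bbbbb meet in 0. 1b->1: no, aa/bbaba meet in 2. 1b->2: ok.
aaa: 2a undefined. 2a->0: no, baaab/bbaba meet in 0. 2a->1: ok.
aab: 2b undefined. 2b->0: no, baab/bbbbb meet in 0. 2b->1: no, aa/aabb meet in 2. 2b->2: no, aa/aabb meet in 2. Open state 3: 2b->3.
aabb: 3b undefined. 3b->0: ok.
babba: 3a undefined. 3a->0: ok.
All examples now run through 4 states with every (state, symbol) defined. Accept strings end in {2,3}, Reject strings end in {0,1}; accept={2,3}.

states=4 start=0 accept={2,3} delta: 0a->1 0b->0 1a->2 1b->2 2a->1 2b->3 3a->0 3b->0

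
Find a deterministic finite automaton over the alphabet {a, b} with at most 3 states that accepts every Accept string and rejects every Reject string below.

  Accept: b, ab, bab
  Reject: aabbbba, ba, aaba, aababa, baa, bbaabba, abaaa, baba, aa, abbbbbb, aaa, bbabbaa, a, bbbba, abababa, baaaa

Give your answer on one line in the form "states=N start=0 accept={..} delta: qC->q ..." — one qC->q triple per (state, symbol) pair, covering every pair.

states=2 start=0 accept={1} delta: 0a->0 0b->1 1a->0 1b->0

State merging on the prefix tree: take the shortest (then alphabetical) example prefix whose next move is undefined and point that move at state 0, else 1, else 2, ...; a target is out if some Accept/Reject pair would then sit in one state with the same input left (inseparable). If every existing state is out, open a new one.
a: 0a undefined. 0a->0: ok.
b: 0b undefined. 0b->0: no, b/aabbbba meet in 0. Open state 1: 0b->1.
ba: 1a undefined. 1a->0: ok.
bb: 1b undefined. 1b->0: ok.
All examples now run through 2 states with every (state, symbol) defined. Accept strings end in {1}, Reject strings end in {0}; accept={1}.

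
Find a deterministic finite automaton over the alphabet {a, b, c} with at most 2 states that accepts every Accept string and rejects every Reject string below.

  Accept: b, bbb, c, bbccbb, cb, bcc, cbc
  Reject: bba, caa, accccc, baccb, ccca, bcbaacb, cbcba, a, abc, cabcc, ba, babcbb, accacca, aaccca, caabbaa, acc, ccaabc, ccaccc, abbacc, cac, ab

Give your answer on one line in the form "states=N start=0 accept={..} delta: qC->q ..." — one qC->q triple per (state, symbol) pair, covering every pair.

Grow the machine one transition at a time. Run the examples from 0; the earliest place one falls off (shortest prefix, ties alphabetical) gets sent to the lowest-numbered state that keeps every Accept/Reject pair distinguishable — a pair clashes when both reach the same state with identical unread suffix — and to a fresh state only if none does.
a: 0a undefined. 0a->0: no, b/ab meet in 0 with "b" left. Open state 1: 0a->1.
b: 0b undefined. 0b->0: ok.
c: 0c undefined. 0c->0: ok.
aa: 1a undefined. 1a->0: no, b/caa meet in 0. 1a->1: ok.
ab: 1b undefined. 1b->0: no, b/abc meet in 0. 1b->1: ok.
ac: 1c undefined. 1c->0: no, b/accccc meet in 0. 1c->1: ok.
All examples now run through 2 states with every (state, symbol) defined. Accept strings end in {0}, Reject strings end in {1}; accept={0}.

states=2 start=0 accept={0} delta: 0a->1 0b->0 0c->0 1a->1 1b->1 1c->1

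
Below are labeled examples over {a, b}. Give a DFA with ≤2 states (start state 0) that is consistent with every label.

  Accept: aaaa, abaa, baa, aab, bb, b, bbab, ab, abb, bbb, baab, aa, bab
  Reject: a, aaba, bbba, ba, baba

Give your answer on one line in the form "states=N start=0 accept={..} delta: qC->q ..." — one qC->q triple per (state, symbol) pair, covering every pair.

states=2 start=0 accept={0} delta: 0a->1 0b->0 1a->0 1b->0

State merging on the prefix tree: take the shortest (then alphabetical) example prefix whose next move is undefined and point that move at state 0, else 1, else 2, ...; a target is out if some Accept/Reject pair would then sit in one state with the same input left (inseparable). If every existing state is out, open a new one.
a: 0a undefined. 0a->0: no, aaaa/a meet in 0. Open state 1: 0a->1.
b: 0b undefined. 0b->0: ok.
aa: 1a undefined. 1a->0: ok.
ab: 1b undefined. 1b->0: ok.
All examples now run through 2 states with every (state, symbol) defined. Accept strings end in {0}, Reject strings end in {1}; accept={0}.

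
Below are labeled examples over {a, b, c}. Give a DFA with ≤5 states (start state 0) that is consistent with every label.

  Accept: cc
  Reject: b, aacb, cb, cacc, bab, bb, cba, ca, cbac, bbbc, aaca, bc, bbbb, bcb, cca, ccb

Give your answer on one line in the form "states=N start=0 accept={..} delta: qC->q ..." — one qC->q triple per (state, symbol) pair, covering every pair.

Grow the machine one transition at a time. Run the examples from 0; the earliest place one falls off (shortest prefix, ties alphabetical) gets sent to the lowest-numbered state that keeps every Accept/Reject pair distinguishable — a pair clashes when both reach the same state with identical unread suffix — and to a fresh state only if none does.
a: 0a undefined. 0a->0: ok.
b: 0b undefined. 0b->0: ok.
c: 0c undefined. 0c->0: no, cc/b meet in 0. Open state 1: 0c->1.
ca: 1a undefined. 1a->0: no, cc/cacc meet in 1 with "c" left. 1a->1: ok.
cb: 1b undefined. 1b->0: ok.
cc: 1c undefined. 1c->0: no, cc/b meet in 0. 1c->1: no, cc/cacc meet in 1. Open state 2: 1c->2.
cca: 2a undefined. 2a->0: ok.
ccb: 2b undefined. 2b->0: ok.
cacc: 2c undefined. 2c->0: ok.
All examples now run through 3 states with every (state, symbol) defined. Accept strings end in {2}, Reject strings end in {0,1}; accept={2}.

states=3 start=0 accept={2} delta: 0a->0 0b->0 0c->1 1a->1 1b->0 1c->2 2a->0 2b->0 2c->0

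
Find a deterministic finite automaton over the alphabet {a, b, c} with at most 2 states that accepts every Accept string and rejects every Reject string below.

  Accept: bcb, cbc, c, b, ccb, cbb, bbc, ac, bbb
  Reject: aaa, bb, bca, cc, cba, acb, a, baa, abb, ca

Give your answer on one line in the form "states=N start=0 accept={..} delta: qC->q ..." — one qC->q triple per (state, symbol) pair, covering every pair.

State merging on the prefix tree: take the shortest (then alphabetical) example prefix whose next move is undefined and point that move at state 0, else 1, else 2, ...; a target is out if some Accept/Reject pair would then sit in one state with the same input left (inseparable). If every existing state is out, open a new one.
a: 0a undefined. 0a->0: ok.
b: 0b undefined. 0b->0: no, bcb/acb meet in 0 with "cb" left. Open state 1: 0b->1.
c: 0c undefined. 0c->0: no, c/aaa meet in 0. 0c->1: ok.
ba: 1a undefined. 1a->0: ok.
bb: 1b undefined. 1b->0: ok.
bc: 1c undefined. 1c->0: ok.
All examples now run through 2 states with every (state, symbol) defined. Accept strings end in {1}, Reject strings end in {0}; accept={1}.

states=2 start=0 accept={1} delta: 0a->0 0b->1 0c->1 1a->0 1b->0 1c->0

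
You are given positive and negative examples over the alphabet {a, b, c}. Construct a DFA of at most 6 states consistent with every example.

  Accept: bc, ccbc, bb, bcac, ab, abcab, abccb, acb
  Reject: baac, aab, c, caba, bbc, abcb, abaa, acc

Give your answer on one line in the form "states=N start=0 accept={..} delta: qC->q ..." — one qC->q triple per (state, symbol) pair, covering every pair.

Grow the machine one transition at a time. Run the examples from 0; the earliest place one falls off (shortest prefix, ties alphabetical) gets sent to the lowest-numbered state that keeps every Accept/Reject pair distinguishable — a pair clashes when both reach the same state with identical unread suffix — and to a fresh state only if none does.
a: 0a undefined. 0a->0: no, ab/aab meet in 0 with "b" left. Open state 1: 0a->1.
b: 0b undefined. 0b->0: no, bc/c meet in 0 with "c" left. 0b->1: ok.
c: 0c undefined. 0c->0: ok.
aa: 1a undefined. 1a->0: no, bc/baac meet in 1 with "c" left. 1a->1: no, bc/baac meet in 1 with "c" left. Open state 2: 1a->2.
ab: 1b undefined. 1b->0: no, bb/c meet in 0. 1b->1: no, bc/bbc meet in 1 with "c" left. 1b->2: ok.
ac: 1c undefined. 1c->0: no, bc/c meet in 0. 1c->1: no, bc/acc meet in 1. 1c->2: no, bcac/baac meet in 2 with "ac" left. Open state 3: 1c->3.
aab: 2b undefined. 2b->0: ok.
aba: 2a undefined. 2a->0: ok.
abc: 2c undefined. 2c->0: no, abccb/abcb meet in 1. 2c->1: no, bb/abcb meet in 2. 2c->2: no, bb/bbc meet in 2. 2c->3: no, bc/bbc meet in 3. Open state 4: 2c->4.
acb: 3b undefined. 3b->0: no, acb/baac meet in 0. 3b->1: no, acb/abaa meet in 1. 3b->2: ok.
acc: 3c undefined. 3c->0: ok.
bca: 3a undefined. 3a->0: no, bcac/baac meet in 0. 3a->1: ok.
abca: 4a undefined. 4a->0: no, abcab/abaa meet in 1. 4a->1: ok.
abcb: 4b undefined. 4b->0: ok.
abcc: 4c undefined. 4c->0: no, abccb/abaa meet in 1. 4c->1: ok.
All examples now run through 5 states with every (state, symbol) defined. Accept strings end in {2,3}, Reject strings end in {0,1,4}; accept={2,3}.

states=5 start=0 accept={2,3} delta: 0a->1 0b->1 0c->0 1a->2 1b->2 1c->3 2a->0 2b->0 2c->4 3a->1 3b->2 3c->0 4a->1 4b->0 4c->1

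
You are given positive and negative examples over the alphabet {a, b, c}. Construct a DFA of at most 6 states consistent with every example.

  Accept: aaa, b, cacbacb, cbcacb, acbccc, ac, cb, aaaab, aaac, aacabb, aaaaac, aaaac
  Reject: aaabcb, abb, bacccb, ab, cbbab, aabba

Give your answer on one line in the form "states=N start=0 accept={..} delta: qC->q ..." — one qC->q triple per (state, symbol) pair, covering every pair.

Grow the machine one transition at a time. Run the examples from 0; the earliest place one falls off (shortest prefix, ties alphabetical) gets sent to the lowest-numbered state that keeps every Accept/Reject pair distinguishable — a pair clashes when both reach the same state with identical unread suffix — and to a fresh state only if none does.
a: 0a undefined. 0a->0: no, b/ab meet in 0 with "b" left. Open state 1: 0a->1.
b: 0b undefined. 0b->0: ok.
c: 0c undefined. 0c->0: ok.
aa: 1a undefined. 1a->0: no, aaa/aabba meet in 1. 1a->1: no, aaaab/ab meet in 1 with "b" left. Open state 2: 1a->2.
ab: 1b undefined. 1b->0: no, b/abb meet in 0. 1b->1: ok.
ac: 1c undefined. 1c->0: no, b/bacccb meet in 0. 1c->1: no, cbcacb/abb meet in 1. 1c->2: ok.
aaa: 2a undefined. 2a->0: no, aaa/aaabcb meet in 0. 2a->1: no, aaa/abb meet in 1. 2a->2: ok.
aab: 2b undefined. 2b->0: no, b/aaabcb meet in 0. 2b->1: no, aaa/aabba meet in 2. 2b->2: no, aaa/aabba meet in 2. Open state 3: 2b->3.
aac: 2c undefined. 2c->0: no, b/bacccb meet in 0. 2c->1: no, cbcacb/bacccb meet in 3. 2c->2: no, cbcacb/bacccb meet in 3. 2c->3: ok.
aabb: 3b undefined. 3b->0: ok.
aaca: 3a undefined. 3a->0: ok.
acbc: 3c undefined. 3c->0: no, b/aaabcb meet in 0. 3c->1: ok.
All examples now run through 4 states with every (state, symbol) defined. Accept strings end in {0,2,3}, Reject strings end in {1}; accept={0,2,3}.

states=4 start=0 accept={0,2,3} delta: 0a->1 0b->0 0c->0 1a->2 1b->1 1c->2 2a->2 2b->3 2c->3 3a->0 3b->0 3c->1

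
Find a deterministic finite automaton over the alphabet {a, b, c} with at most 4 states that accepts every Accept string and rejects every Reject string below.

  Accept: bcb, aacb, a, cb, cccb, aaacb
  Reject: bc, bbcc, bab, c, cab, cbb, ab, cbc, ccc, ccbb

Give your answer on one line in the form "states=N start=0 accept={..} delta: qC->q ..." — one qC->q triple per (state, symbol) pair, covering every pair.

State merging on the prefix tree: take the shortest (then alphabetical) example prefix whose next move is undefined and point that move at state 0, else 1, else 2, ...; a target is out if some Accept/Reject pair would then sit in one state with the same input left (inseparable). If every existing state is out, open a new one.
a: 0a undefined. 0a->0: ok.
b: 0b undefined. 0b->0: no, a/bab meet in 0. Open state 1: 0b->1.
c: 0c undefined. 0c->0: no, aacb/cab meet in 1. 0c->1: ok.
ba: 1a undefined. 1a->0: ok.
bb: 1b undefined. 1b->0: ok.
bc: 1c undefined. 1c->0: no, bcb/bab meet in 1. 1c->1: ok.
All examples now run through 2 states with every (state, symbol) defined. Accept strings end in {0}, Reject strings end in {1}; accept={0}.

states=2 start=0 accept={0} delta: 0a->0 0b->1 0c->1 1a->0 1b->0 1c->1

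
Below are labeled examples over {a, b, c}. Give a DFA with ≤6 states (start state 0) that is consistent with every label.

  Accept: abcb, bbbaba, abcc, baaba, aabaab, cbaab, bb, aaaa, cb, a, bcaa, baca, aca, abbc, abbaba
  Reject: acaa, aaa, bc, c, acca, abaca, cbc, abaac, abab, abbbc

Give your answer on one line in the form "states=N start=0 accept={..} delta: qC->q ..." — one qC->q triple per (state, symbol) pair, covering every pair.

State merging on the prefix tree: take the shortest (then alphabetical) example prefix whose next move is undefined and point that move at state 0, else 1, else 2, ...; a target is out if some Accept/Reject pair would then sit in one state with the same input left (inseparable). If every existing state is out, open a new one.
a: 0a undefined. 0a->0: no, aaaa/aaa meet in 0. Open state 1: 0a->1.
b: 0b undefined. 0b->0: ok.
c: 0c undefined. 0c->0: no, bb/bc meet in 0. 0c->1: no, a/bc meet in 1. Open state 2: 0c->2.
aa: 1a undefined. 1a->0: no, baaba/aaa meet in 1. 1a->1: no, aaaa/aaa meet in 1. 1a->2: ok.
ab: 1b undefined. 1b->0: no, abcc/abaac meet in 2 with "c" left. 1b->1: no, bbbaba/bc meet in 2. 1b->2: no, bbbaba/aaa meet in 2 with "a" left. Open state 3: 1b->3.
ac: 1c undefined. 1c->0: ok.
cb: 2b undefined. 2b->0: ok.
aaa: 2a undefined. 2a->0: no, aabaab/aaa meet in 0. 2a->1: no, baaba/aaa meet in 1. 2a->2: no, aaaa/acaa meet in 2. 2a->3: ok.
aba: 3a undefined. 3a->0: no, bbbaba/abaac meet in 0. 3a->1: no, bbbaba/abaca meet in 1. 3a->2: no, bbbaba/acaa meet in 2. 3a->3: no, bbbaba/aaa meet in 3. Open state 4: 3a->4.
abb: 3b undefined. 3b->0: no, abbc/acaa meet in 2. 3b->1: ok.
abc: 3c undefined. 3c->0: no, abcb/abbbc meet in 0. 3c->1: no, abcb/aaa meet in 3. 3c->2: ok.
abaa: 4a undefined. 4a->0: ok.
abab: 4b undefined. 4b->0: no, abcb/abab meet in 0. 4b->1: no, baaba/abab meet in 1. 4b->2: ok.
abac: 4c undefined. 4c->0: no, baaba/abaca meet in 1. 4c->1: ok.
abcc: 2c undefined. 2c->0: ok.
All examples now run through 5 states with every (state, symbol) defined. Accept strings end in {0,1,4}, Reject strings end in {2,3}; accept={0,1,4}.

states=5 start=0 accept={0,1,4} delta: 0a->1 0b->0 0c->2 1a->2 1b->3 1c->0 2a->3 2b->0 2c->0 3a->4 3b->1 3c->2 4a->0 4b->2 4c->1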